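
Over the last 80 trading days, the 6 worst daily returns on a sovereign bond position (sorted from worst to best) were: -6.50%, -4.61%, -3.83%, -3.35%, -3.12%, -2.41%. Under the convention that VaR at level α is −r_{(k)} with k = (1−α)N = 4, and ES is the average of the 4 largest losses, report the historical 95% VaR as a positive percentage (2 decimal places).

k = 4; the 4th lowest return is -3.35%, so VaR = 3.35%.

3.35%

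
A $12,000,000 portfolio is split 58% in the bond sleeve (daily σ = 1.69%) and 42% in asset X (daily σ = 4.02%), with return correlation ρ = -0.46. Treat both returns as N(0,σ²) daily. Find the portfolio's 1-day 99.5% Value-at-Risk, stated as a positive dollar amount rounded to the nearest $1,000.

σ_p² = 0.58²·1.69² + 0.42²·4.02² + 2·-0.46·0.58·0.42·1.69·4.02 = 2.2889 (%²).
σ_p = √2.2889 = 1.513%.
At 99.5%, z = 2.576.
VaR = 2.576 × 1.513% = 3.897%; on $12,000,000 that is $467,640.

$468,000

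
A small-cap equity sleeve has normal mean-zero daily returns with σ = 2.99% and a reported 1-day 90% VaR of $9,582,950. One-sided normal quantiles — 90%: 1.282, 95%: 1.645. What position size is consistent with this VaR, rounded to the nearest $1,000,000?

$250,000,000

VaR as a fraction of value: z·σ = 1.282 × 2.99% = 3.83318%.
Position = $9,582,950 / 0.0383318 = $250,000,000.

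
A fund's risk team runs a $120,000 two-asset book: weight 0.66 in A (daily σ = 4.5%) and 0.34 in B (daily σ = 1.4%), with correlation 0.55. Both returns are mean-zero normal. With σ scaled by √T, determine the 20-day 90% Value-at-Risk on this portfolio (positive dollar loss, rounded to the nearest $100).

σ_p = √(0.66²·4.5² + 0.34²·1.4² + 2·0.55·0.66·0.34·4.5·1.4) = 3.256%.
σ_{20d} = 3.256% × √20 = 14.561%.
z(90%) = 1.282.
VaR = 1.282 × 14.561% = 18.667%; on $120,000 that is $22,400.

$22,400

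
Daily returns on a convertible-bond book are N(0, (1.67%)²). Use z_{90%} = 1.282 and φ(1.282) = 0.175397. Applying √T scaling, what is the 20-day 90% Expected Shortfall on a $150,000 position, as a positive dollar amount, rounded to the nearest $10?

σ_{20d} = 1.67% × √20 = 7.468%.
ES multiplier = φ(z)/(1−α) = 0.175397/0.1 = 1.754.
ES = 7.468% × 1.754 = 13.099%; on $150,000: $19,648.

$19,650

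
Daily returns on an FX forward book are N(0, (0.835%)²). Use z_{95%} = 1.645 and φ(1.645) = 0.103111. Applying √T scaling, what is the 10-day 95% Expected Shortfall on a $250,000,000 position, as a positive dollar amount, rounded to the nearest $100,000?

σ_{10d} = 0.835% × √10 = 2.641%.
ES multiplier = φ(z)/(1−α) = 0.103111/0.05 = 2.062.
ES = 2.641% × 2.062 = 5.446%; on $250,000,000: $13,615,000.

$13,600,000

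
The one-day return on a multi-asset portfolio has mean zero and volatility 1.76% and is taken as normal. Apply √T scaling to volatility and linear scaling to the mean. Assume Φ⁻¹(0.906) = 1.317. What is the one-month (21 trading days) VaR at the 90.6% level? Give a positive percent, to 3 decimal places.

10.622%

σ_{21d} = 1.76% × √21 = 8.065%.
VaR = 1.317 × 8.065% = 10.622%.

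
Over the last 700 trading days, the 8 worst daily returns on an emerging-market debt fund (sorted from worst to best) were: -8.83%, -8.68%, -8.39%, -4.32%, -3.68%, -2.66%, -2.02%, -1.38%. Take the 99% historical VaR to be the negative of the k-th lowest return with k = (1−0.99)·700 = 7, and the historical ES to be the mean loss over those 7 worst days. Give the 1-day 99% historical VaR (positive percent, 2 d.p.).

k = 7; the 7th lowest return is -2.02%, so VaR = 2.02%.

2.02%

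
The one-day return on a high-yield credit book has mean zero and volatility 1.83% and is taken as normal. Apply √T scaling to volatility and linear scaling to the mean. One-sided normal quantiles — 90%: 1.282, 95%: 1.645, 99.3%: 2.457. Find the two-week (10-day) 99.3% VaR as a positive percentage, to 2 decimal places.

14.22%

σ_{10d} = 1.83% × √10 = 5.787%.
VaR = 2.457 × 5.787% = 14.219%.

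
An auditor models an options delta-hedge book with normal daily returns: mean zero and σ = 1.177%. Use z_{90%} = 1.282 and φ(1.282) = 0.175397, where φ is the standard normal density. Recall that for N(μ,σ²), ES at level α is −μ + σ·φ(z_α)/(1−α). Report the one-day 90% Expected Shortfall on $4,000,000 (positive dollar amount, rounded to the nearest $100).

Tail multiplier: φ(z)/(1−α) = 0.175397 / 0.1 = 1.754.
ES = 1.177% × 1.754 = 2.064%.
On $4,000,000: 0.02064 × $4,000,000 = $82,560.

$82,600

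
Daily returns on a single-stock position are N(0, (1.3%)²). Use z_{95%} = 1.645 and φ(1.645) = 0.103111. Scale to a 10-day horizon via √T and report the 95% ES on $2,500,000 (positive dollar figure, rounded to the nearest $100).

σ_{10d} = 1.3% × √10 = 4.111%.
ES multiplier = φ(z)/(1−α) = 0.103111/0.05 = 2.062.
ES = 4.111% × 2.062 = 8.477%; on $2,500,000: $211,925.

$211,900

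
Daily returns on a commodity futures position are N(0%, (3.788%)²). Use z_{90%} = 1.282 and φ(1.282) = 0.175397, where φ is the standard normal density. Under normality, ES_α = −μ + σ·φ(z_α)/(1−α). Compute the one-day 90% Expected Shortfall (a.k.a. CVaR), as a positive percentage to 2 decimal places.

6.64%

Tail multiplier: φ(z)/(1−α) = 0.175397 / 0.1 = 1.754.
ES = 3.788% × 1.754 = 6.644%.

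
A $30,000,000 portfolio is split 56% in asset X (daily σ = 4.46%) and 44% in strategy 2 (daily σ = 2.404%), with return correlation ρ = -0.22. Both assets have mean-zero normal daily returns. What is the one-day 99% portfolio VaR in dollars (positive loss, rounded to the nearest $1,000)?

σ_p² = 0.56²·4.46² + 0.44²·2.404² + 2·-0.22·0.56·0.44·4.46·2.404 = 6.1944 (%²).
σ_p = √6.1944 = 2.489%.
At 99%, z = 2.326.
VaR = 2.326 × 2.489% = 5.789%; on $30,000,000 that is $1,736,700.

$1,737,000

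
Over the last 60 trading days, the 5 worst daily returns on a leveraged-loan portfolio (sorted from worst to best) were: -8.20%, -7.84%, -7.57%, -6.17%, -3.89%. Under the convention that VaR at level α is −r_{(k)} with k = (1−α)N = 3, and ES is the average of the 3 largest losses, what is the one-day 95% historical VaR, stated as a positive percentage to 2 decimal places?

7.57%

k = 3; the 3rd lowest return is -7.57%, so VaR = 7.57%.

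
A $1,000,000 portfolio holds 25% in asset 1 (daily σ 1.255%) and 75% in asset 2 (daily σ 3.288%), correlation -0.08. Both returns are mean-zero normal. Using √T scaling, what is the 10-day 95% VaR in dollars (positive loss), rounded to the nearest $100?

σ_p = √(0.25²·1.255² + 0.75²·3.288² + 2·-0.08·0.25·0.75·1.255·3.288) = 2.461%.
σ_{10d} = 2.461% × √10 = 7.782%.
z(95%) = 1.645.
VaR = 1.645 × 7.782% = 12.801%; on $1,000,000 that is $128,010.

$128,000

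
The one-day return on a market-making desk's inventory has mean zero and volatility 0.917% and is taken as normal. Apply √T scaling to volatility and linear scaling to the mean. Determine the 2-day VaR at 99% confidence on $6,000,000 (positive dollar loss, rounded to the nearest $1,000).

At 99%, z = 2.326.
σ_{2d} = 0.917% × √2 = 1.297%.
VaR = 2.326 × 1.297% = 3.017%.
On $6,000,000: 0.03017 × $6,000,000 = $181,020.

$181,000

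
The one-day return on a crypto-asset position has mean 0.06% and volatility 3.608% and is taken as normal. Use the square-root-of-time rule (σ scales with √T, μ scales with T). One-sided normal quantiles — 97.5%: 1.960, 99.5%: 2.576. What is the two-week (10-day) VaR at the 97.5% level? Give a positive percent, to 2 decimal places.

21.76%

σ_{10d} = 3.608% × √10 = 11.409%; μ_{10d} = 10 × 0.06% = 0.600%.
VaR = −(0.600%) + 1.960 × 11.409% = 21.762%.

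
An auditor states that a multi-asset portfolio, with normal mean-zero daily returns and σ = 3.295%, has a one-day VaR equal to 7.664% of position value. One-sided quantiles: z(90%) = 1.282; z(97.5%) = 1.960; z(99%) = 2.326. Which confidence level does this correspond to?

Implied z = VaR/σ = 7.664 / 3.295 = 2.326.
This matches z(99%) = 2.326.

99%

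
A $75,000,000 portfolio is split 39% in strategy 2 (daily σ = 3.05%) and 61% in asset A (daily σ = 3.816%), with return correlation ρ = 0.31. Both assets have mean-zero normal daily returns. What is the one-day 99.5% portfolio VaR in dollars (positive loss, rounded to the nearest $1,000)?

σ_p² = 0.39²·3.05² + 0.61²·3.816² + 2·0.31·0.39·0.61·3.05·3.816 = 8.5501 (%²).
σ_p = √8.5501 = 2.924%.
At 99.5%, z = 2.576.
VaR = 2.576 × 2.924% = 7.532%; on $75,000,000 that is $5,649,000.

$5,649,000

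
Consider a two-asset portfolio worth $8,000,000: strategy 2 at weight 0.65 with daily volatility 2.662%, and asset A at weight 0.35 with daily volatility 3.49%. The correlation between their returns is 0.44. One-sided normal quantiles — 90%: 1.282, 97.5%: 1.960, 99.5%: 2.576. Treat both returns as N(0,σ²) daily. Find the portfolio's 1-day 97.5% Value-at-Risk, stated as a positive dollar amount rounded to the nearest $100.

$395,000

σ_p² = 0.65²·2.662² + 0.35²·3.49² + 2·0.44·0.65·0.35·2.662·3.49 = 6.3459 (%²).
σ_p = √6.3459 = 2.519%.
VaR = 1.960 × 2.519% = 4.937%; on $8,000,000 that is $394,960.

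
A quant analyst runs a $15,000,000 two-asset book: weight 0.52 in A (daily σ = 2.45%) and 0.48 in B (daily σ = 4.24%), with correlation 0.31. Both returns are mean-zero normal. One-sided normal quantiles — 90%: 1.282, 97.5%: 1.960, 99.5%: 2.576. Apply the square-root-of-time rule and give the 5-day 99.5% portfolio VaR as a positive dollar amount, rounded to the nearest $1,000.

σ_p = √(0.52²·2.45² + 0.48²·4.24² + 2·0.31·0.52·0.48·2.45·4.24) = 2.715%.
σ_{5d} = 2.715% × √5 = 6.071%.
VaR = 2.576 × 6.071% = 15.639%; on $15,000,000 that is $2,345,850.

$2,346,000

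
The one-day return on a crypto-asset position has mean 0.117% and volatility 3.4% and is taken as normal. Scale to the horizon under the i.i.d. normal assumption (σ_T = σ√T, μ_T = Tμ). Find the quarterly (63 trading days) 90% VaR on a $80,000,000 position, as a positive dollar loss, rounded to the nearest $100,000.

$21,800,000

At 90%, z = 1.282.
σ_{63d} = 3.4% × √63 = 26.987%; μ_{63d} = 63 × 0.117% = 7.371%.
VaR = −(7.371%) + 1.282 × 26.987% = 27.226%.
On $80,000,000: 0.27226 × $80,000,000 = $21,780,800.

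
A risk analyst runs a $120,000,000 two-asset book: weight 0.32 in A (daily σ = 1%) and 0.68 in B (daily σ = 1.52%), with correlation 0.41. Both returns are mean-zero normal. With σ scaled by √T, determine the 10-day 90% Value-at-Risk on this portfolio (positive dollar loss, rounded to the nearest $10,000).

σ_p = √(0.32²·1² + 0.68²·1.52² + 2·0.41·0.32·0.68·1·1.52) = 1.201%.
σ_{10d} = 1.201% × √10 = 3.798%.
z(90%) = 1.282.
VaR = 1.282 × 3.798% = 4.869%; on $120,000,000 that is $5,842,800.

$5,840,000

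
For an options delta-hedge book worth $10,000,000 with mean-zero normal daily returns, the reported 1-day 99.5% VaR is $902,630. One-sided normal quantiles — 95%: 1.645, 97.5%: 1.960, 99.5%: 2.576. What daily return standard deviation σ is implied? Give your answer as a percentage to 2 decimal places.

VaR as a fraction: $902,630 / $10,000,000 = 9.026%.
σ = VaR / z = 9.026% / 2.576 = 3.504%.

3.50%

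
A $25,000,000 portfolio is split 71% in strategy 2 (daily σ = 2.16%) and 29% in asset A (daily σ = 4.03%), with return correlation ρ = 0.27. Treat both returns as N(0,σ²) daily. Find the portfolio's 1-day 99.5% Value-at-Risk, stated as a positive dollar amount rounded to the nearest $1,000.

$1,394,000

σ_p² = 0.71²·2.16² + 0.29²·4.03² + 2·0.27·0.71·0.29·2.16·4.03 = 4.6856 (%²).
σ_p = √4.6856 = 2.165%.
At 99.5%, z = 2.576.
VaR = 2.576 × 2.165% = 5.577%; on $25,000,000 that is $1,394,250.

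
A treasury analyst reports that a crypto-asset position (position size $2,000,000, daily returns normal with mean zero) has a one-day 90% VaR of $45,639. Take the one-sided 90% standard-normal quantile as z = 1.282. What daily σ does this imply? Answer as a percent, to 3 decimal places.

VaR as a fraction: $45,639 / $2,000,000 = 2.282%.
σ = VaR / z = 2.282% / 1.282 = 1.780%.

1.780%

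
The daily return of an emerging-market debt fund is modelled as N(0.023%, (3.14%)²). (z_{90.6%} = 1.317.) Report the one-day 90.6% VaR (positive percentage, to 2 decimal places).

4.11%

VaR = −μ + z·σ = −(0.023%) + 1.317 × 3.14% = 4.112%.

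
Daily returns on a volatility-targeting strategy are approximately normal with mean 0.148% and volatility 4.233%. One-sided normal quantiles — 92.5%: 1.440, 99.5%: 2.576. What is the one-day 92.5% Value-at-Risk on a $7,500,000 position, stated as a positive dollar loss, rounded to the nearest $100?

$446,100

VaR = −μ + z·σ = −(0.148%) + 1.440 × 4.233% = 5.948%.
On $7,500,000: 0.05948 × $7,500,000 = $446,100.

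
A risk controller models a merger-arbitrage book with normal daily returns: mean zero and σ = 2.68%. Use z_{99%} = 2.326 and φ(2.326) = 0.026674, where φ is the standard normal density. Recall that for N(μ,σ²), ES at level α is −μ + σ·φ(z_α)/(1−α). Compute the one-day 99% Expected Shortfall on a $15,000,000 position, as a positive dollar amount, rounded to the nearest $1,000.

Tail multiplier: φ(z)/(1−α) = 0.026674 / 0.01 = 2.667.
ES = 2.68% × 2.667 = 7.148%.
On $15,000,000: 0.07148 × $15,000,000 = $1,072,200.

$1,072,000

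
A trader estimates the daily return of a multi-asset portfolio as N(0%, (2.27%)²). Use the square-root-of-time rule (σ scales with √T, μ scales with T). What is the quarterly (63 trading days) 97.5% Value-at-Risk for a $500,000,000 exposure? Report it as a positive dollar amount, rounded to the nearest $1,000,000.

$177,000,000

At 97.5%, z = 1.960.
σ_{63d} = 2.27% × √63 = 18.018%.
VaR = 1.960 × 18.018% = 35.315%.
On $500,000,000: 0.35315 × $500,000,000 = $176,575,000.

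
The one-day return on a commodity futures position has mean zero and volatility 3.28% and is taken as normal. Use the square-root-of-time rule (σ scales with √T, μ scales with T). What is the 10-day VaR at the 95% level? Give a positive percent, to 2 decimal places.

17.06%

At 95%, z = 1.645.
σ_{10d} = 3.28% × √10 = 10.372%.
VaR = 1.645 × 10.372% = 17.062%.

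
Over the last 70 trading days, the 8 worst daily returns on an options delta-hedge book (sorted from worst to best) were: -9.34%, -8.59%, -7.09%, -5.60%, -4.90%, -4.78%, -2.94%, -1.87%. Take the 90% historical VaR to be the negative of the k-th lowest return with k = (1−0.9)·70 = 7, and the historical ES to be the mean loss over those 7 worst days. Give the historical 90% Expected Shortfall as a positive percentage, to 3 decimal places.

6.177%

The 7 worst returns sum to -43.24%.
ES = −(-43.24%) / 7 = 6.1771…% ≈ 6.177%.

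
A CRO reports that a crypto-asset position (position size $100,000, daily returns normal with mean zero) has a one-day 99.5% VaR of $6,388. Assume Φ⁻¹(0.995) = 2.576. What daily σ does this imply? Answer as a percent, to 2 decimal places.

VaR as a fraction: $6,388 / $100,000 = 6.388%.
σ = VaR / z = 6.388% / 2.576 = 2.480%.

2.48%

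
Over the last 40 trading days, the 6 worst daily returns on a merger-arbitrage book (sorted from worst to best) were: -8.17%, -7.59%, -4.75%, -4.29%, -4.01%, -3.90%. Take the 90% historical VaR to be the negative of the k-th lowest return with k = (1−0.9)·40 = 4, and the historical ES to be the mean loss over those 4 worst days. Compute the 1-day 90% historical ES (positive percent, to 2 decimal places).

6.20%

The 4 worst returns sum to -24.80%.
ES = −(-24.80%) / 4 = 6.2% ≈ 6.20%.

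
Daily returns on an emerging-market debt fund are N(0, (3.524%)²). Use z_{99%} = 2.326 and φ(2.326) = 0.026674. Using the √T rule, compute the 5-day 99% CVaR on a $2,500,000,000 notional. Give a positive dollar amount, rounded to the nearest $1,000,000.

σ_{5d} = 3.524% × √5 = 7.880%.
ES multiplier = φ(z)/(1−α) = 0.026674/0.01 = 2.667.
ES = 7.880% × 2.667 = 21.016%; on $2,500,000,000: $525,400,000.

$525,000,000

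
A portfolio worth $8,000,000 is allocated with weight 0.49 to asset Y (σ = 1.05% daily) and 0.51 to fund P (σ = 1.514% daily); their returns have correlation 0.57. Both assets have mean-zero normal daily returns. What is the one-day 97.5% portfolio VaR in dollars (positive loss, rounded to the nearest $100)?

σ_p² = 0.49²·1.05² + 0.51²·1.514² + 2·0.57·0.49·0.51·1.05·1.514 = 1.3138 (%²).
σ_p = √1.3138 = 1.146%.
At 97.5%, z = 1.960.
VaR = 1.960 × 1.146% = 2.246%; on $8,000,000 that is $179,680.

$179,700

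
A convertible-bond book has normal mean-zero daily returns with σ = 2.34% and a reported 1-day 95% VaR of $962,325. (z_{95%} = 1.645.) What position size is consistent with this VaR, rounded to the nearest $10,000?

VaR as a fraction of value: z·σ = 1.645 × 2.34% = 3.8493%.
Position = $962,325 / 0.038493 = $25,000,000.

$25,000,000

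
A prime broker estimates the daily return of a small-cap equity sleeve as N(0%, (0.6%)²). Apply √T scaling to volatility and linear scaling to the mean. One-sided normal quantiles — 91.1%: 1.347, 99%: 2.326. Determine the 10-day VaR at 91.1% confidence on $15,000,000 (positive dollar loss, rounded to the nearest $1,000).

$383,000

σ_{10d} = 0.6% × √10 = 1.897%.
VaR = 1.347 × 1.897% = 2.555%.
On $15,000,000: 0.02555 × $15,000,000 = $383,250.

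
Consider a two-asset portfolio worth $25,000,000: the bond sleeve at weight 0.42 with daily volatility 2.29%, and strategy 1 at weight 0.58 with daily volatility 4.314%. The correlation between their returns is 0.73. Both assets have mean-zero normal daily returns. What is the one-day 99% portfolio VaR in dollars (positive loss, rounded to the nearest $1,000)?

σ_p² = 0.42²·2.29² + 0.58²·4.314² + 2·0.73·0.42·0.58·2.29·4.314 = 10.6992 (%²).
σ_p = √10.6992 = 3.271%.
At 99%, z = 2.326.
VaR = 2.326 × 3.271% = 7.608%; on $25,000,000 that is $1,902,000.

$1,902,000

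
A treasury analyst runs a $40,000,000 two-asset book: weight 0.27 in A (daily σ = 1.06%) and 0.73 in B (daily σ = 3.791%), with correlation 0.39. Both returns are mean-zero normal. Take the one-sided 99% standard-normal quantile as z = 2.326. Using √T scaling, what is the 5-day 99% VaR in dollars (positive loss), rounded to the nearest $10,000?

$6,010,000

σ_p = √(0.27²·1.06² + 0.73²·3.791² + 2·0.39·0.27·0.73·1.06·3.791) = 2.891%.
σ_{5d} = 2.891% × √5 = 6.464%.
VaR = 2.326 × 6.464% = 15.035%; on $40,000,000 that is $6,014,000.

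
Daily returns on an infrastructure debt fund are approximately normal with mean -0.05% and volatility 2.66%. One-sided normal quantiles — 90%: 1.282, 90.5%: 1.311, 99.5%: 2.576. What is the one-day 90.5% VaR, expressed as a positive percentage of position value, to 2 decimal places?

3.54%

VaR = −μ + z·σ = −(-0.05%) + 1.311 × 2.66% = 3.537%.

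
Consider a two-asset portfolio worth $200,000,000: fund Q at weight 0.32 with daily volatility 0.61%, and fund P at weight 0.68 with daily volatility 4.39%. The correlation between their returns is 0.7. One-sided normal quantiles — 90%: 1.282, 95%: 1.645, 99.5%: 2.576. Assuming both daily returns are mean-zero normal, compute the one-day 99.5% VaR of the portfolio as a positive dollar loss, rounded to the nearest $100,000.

σ_p² = 0.32²·0.61² + 0.68²·4.39² + 2·0.7·0.32·0.68·0.61·4.39 = 9.7653 (%²).
σ_p = √9.7653 = 3.125%.
VaR = 2.576 × 3.125% = 8.050%; on $200,000,000 that is $16,100,000.

$16,100,000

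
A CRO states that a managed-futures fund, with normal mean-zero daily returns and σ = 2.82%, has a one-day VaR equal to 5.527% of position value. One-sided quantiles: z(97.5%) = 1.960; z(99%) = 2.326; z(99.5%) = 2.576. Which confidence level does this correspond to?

Implied z = VaR/σ = 5.527 / 2.82 = 1.960.
This matches z(97.5%) = 1.960.

97.5%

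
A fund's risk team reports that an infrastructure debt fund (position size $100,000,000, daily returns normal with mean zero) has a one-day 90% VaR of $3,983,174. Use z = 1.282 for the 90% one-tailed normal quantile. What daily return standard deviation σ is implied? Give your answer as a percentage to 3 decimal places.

3.107%

VaR as a fraction: $3,983,174 / $100,000,000 = 3.983%.
σ = VaR / z = 3.983% / 1.282 = 3.107%.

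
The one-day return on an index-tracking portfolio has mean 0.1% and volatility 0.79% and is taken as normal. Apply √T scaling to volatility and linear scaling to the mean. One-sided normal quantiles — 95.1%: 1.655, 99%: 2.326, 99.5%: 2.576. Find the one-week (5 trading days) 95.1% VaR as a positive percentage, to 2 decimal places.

2.42%

σ_{5d} = 0.79% × √5 = 1.766%; μ_{5d} = 5 × 0.1% = 0.500%.
VaR = −(0.500%) + 1.655 × 1.766% = 2.423%.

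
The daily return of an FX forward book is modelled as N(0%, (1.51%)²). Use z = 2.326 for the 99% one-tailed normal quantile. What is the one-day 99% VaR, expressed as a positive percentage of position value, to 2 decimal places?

VaR = z·σ = 2.326 × 1.51% = 3.512%.

3.51%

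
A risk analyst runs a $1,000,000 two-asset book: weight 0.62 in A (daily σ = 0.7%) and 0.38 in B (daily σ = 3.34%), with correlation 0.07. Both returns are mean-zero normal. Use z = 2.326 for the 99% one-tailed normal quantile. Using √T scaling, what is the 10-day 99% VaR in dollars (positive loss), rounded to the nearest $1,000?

σ_p = √(0.62²·0.7² + 0.38²·3.34² + 2·0.07·0.62·0.38·0.7·3.34) = 1.370%.
σ_{10d} = 1.370% × √10 = 4.332%.
VaR = 2.326 × 4.332% = 10.076%; on $1,000,000 that is $100,760.

$101,000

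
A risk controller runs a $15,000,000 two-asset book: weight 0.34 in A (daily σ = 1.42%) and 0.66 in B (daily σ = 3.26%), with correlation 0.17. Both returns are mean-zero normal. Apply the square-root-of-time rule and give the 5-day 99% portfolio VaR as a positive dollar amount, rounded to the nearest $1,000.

$1,782,000

σ_p = √(0.34²·1.42² + 0.66²·3.26² + 2·0.17·0.34·0.66·1.42·3.26) = 2.284%.
σ_{5d} = 2.284% × √5 = 5.107%.
z(99%) = 2.326.
VaR = 2.326 × 5.107% = 11.879%; on $15,000,000 that is $1,781,850.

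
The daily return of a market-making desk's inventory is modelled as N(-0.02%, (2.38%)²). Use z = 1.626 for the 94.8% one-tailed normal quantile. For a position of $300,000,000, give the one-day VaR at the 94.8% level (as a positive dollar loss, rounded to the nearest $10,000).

VaR = −μ + z·σ = −(-0.02%) + 1.626 × 2.38% = 3.890%.
On $300,000,000: 0.03890 × $300,000,000 = $11,670,000.

$11,670,000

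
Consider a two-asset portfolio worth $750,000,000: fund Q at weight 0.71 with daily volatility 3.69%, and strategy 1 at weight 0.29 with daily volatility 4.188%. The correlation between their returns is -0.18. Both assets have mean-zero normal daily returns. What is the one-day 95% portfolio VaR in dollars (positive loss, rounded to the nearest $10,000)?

σ_p² = 0.71²·3.69² + 0.29²·4.188² + 2·-0.18·0.71·0.29·3.69·4.188 = 7.1934 (%²).
σ_p = √7.1934 = 2.682%.
At 95%, z = 1.645.
VaR = 1.645 × 2.682% = 4.412%; on $750,000,000 that is $33,090,000.

$33,090,000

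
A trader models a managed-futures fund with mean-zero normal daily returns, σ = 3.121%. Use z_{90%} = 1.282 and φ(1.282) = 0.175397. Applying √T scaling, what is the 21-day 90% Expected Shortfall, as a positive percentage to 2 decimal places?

σ_{21d} = 3.121% × √21 = 14.302%.
ES multiplier = φ(z)/(1−α) = 0.175397/0.1 = 1.754.
ES = 14.302% × 1.754 = 25.086%.

25.09%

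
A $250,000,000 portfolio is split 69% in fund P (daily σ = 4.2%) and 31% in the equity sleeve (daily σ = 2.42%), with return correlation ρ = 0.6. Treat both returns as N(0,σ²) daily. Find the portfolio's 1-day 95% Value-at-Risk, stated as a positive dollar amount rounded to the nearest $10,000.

$13,990,000

σ_p² = 0.69²·4.2² + 0.31²·2.42² + 2·0.6·0.69·0.31·4.2·2.42 = 11.5701 (%²).
σ_p = √11.5701 = 3.401%.
At 95%, z = 1.645.
VaR = 1.645 × 3.401% = 5.595%; on $250,000,000 that is $13,987,500.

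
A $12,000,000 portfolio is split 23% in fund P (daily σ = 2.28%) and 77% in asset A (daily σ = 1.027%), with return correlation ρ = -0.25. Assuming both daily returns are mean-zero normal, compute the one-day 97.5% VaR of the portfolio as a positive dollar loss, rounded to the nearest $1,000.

σ_p² = 0.23²·2.28² + 0.77²·1.027² + 2·-0.25·0.23·0.77·2.28·1.027 = 0.6930 (%²).
σ_p = √0.6930 = 0.832%.
At 97.5%, z = 1.960.
VaR = 1.960 × 0.832% = 1.631%; on $12,000,000 that is $195,720.

$196,000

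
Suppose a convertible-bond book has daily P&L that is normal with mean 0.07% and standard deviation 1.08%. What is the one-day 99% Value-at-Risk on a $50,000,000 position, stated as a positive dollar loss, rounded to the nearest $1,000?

At 99% one-sided, z = 2.326.
VaR = −μ + z·σ = −(0.07%) + 2.326 × 1.08% = 2.442%.
On $50,000,000: 0.02442 × $50,000,000 = $1,221,000.

$1,221,000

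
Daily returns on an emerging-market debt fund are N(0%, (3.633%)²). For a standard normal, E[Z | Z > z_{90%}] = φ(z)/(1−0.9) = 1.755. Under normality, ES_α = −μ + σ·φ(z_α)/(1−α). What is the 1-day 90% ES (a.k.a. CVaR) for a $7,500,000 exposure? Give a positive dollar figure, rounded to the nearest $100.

ES = 3.633% × 1.755 = 6.376%.
On $7,500,000: 0.06376 × $7,500,000 = $478,200.

$478,200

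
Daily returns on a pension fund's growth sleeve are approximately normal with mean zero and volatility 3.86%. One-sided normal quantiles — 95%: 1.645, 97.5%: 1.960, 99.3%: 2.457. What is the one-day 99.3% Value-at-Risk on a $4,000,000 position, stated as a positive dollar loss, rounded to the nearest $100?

VaR = z·σ = 2.457 × 3.86% = 9.484%.
On $4,000,000: 0.09484 × $4,000,000 = $379,360.

$379,400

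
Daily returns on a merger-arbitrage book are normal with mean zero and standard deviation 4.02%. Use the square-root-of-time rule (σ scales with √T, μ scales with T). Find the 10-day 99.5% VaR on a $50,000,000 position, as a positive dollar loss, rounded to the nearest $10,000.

At 99.5%, z = 2.576.
σ_{10d} = 4.02% × √10 = 12.712%.
VaR = 2.576 × 12.712% = 32.746%.
On $50,000,000: 0.32746 × $50,000,000 = $16,373,000.

$16,370,000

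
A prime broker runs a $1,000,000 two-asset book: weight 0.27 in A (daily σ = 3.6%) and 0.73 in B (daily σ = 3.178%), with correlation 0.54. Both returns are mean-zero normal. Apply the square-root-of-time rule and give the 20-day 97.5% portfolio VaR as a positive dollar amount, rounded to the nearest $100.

$259,500

σ_p = √(0.27²·3.6² + 0.73²·3.178² + 2·0.54·0.27·0.73·3.6·3.178) = 2.960%.
σ_{20d} = 2.960% × √20 = 13.238%.
z(97.5%) = 1.960.
VaR = 1.960 × 13.238% = 25.946%; on $1,000,000 that is $259,460.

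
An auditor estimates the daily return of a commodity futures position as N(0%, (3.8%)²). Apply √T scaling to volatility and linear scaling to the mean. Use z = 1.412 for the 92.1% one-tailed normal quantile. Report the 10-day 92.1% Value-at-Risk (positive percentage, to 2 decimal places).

σ_{10d} = 3.8% × √10 = 12.017%.
VaR = 1.412 × 12.017% = 16.968%.

16.97%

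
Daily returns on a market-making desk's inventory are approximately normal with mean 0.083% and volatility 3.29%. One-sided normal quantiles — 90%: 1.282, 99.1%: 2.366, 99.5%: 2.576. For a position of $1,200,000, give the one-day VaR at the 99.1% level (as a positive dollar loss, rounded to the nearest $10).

VaR = −μ + z·σ = −(0.083%) + 2.366 × 3.29% = 7.701%.
On $1,200,000: 0.07701 × $1,200,000 = $92,412.

$92,410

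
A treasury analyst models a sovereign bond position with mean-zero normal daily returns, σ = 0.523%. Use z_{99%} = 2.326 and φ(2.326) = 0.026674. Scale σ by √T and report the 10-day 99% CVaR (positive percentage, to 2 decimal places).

σ_{10d} = 0.523% × √10 = 1.654%.
ES multiplier = φ(z)/(1−α) = 0.026674/0.01 = 2.667.
ES = 1.654% × 2.667 = 4.411%.

4.41%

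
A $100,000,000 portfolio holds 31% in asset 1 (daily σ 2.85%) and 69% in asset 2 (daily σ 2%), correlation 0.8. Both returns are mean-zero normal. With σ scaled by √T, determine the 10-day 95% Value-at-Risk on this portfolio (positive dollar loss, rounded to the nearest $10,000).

σ_p = √(0.31²·2.85² + 0.69²·2² + 2·0.8·0.31·0.69·2.85·2) = 2.153%.
σ_{10d} = 2.153% × √10 = 6.808%.
z(95%) = 1.645.
VaR = 1.645 × 6.808% = 11.199%; on $100,000,000 that is $11,199,000.

$11,200,000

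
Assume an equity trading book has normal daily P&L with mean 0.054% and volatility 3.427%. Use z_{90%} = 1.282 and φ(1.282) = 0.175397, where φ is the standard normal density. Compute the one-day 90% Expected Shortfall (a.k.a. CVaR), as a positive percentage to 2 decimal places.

5.96%

Tail multiplier: φ(z)/(1−α) = 0.175397 / 0.1 = 1.754.
ES = −(0.054%) + 3.427% × 1.754 = 5.957%.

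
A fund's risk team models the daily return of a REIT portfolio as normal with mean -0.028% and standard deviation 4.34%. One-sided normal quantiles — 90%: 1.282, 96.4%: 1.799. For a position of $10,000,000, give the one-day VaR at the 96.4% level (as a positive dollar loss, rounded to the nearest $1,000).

$784,000

VaR = −μ + z·σ = −(-0.028%) + 1.799 × 4.34% = 7.836%.
On $10,000,000: 0.07836 × $10,000,000 = $783,600.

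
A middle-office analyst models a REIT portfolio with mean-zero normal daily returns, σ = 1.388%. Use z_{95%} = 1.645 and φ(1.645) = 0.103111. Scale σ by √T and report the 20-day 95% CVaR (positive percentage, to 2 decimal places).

12.80%

σ_{20d} = 1.388% × √20 = 6.207%.
ES multiplier = φ(z)/(1−α) = 0.103111/0.05 = 2.062.
ES = 6.207% × 2.062 = 12.799%.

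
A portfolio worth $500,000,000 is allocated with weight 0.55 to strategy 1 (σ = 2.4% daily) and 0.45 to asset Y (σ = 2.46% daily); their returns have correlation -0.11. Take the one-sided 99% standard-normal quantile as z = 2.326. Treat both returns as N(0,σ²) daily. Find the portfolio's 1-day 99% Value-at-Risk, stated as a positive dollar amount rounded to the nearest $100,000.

σ_p² = 0.55²·2.4² + 0.45²·2.46² + 2·-0.11·0.55·0.45·2.4·2.46 = 2.6464 (%²).
σ_p = √2.6464 = 1.627%.
VaR = 2.326 × 1.627% = 3.784%; on $500,000,000 that is $18,920,000.

$18,900,000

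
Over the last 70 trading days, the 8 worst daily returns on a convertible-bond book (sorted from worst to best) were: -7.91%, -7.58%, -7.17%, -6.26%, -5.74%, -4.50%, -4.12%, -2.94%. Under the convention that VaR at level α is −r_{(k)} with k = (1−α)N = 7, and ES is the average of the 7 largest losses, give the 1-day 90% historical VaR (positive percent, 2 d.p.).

k = 7; the 7th lowest return is -4.12%, so VaR = 4.12%.

4.12%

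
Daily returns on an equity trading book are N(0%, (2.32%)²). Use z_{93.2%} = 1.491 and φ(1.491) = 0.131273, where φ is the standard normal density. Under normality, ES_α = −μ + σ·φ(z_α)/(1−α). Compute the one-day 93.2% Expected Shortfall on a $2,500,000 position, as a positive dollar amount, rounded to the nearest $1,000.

$112,000

Tail multiplier: φ(z)/(1−α) = 0.131273 / 0.068 = 1.930.
ES = 2.32% × 1.930 = 4.478%.
On $2,500,000: 0.04478 × $2,500,000 = $111,950.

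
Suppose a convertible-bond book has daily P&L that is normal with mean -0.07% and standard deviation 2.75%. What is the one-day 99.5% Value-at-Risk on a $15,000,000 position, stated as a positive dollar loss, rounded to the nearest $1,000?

$1,073,000

At 99.5% one-sided, z = 2.576.
VaR = −μ + z·σ = −(-0.07%) + 2.576 × 2.75% = 7.154%.
On $15,000,000: 0.07154 × $15,000,000 = $1,073,100.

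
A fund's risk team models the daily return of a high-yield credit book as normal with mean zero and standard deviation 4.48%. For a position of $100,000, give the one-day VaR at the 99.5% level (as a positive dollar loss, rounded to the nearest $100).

$11,500

At 99.5% one-sided, z = 2.576.
VaR = z·σ = 2.576 × 4.48% = 11.540%.
On $100,000: 0.11540 × $100,000 = $11,540.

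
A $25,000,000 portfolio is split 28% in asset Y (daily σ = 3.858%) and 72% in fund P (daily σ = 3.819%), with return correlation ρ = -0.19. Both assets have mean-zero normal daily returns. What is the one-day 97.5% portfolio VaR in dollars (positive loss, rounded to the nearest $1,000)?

$1,351,000

σ_p² = 0.28²·3.858² + 0.72²·3.819² + 2·-0.19·0.28·0.72·3.858·3.819 = 7.5989 (%²).
σ_p = √7.5989 = 2.757%.
At 97.5%, z = 1.960.
VaR = 1.960 × 2.757% = 5.404%; on $25,000,000 that is $1,351,000.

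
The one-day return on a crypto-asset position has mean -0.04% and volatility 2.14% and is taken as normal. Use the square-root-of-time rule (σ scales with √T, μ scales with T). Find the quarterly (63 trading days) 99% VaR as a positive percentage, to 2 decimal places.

At 99%, z = 2.326.
σ_{63d} = 2.14% × √63 = 16.986%; μ_{63d} = 63 × -0.04% = -2.520%.
VaR = −(-2.520%) + 2.326 × 16.986% = 42.029%.

42.03%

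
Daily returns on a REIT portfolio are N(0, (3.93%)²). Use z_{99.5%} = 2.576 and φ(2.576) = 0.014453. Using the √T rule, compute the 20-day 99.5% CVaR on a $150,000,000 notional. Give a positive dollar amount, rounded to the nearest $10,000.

$76,210,000

σ_{20d} = 3.93% × √20 = 17.575%.
ES multiplier = φ(z)/(1−α) = 0.014453/0.005 = 2.891.
ES = 17.575% × 2.891 = 50.809%; on $150,000,000: $76,213,500.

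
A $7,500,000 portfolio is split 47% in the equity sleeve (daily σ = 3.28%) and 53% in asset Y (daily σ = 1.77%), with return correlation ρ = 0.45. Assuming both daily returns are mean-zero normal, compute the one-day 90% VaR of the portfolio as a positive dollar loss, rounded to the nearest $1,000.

σ_p² = 0.47²·3.28² + 0.53²·1.77² + 2·0.45·0.47·0.53·3.28·1.77 = 4.5581 (%²).
σ_p = √4.5581 = 2.135%.
At 90%, z = 1.282.
VaR = 1.282 × 2.135% = 2.737%; on $7,500,000 that is $205,275.

$205,000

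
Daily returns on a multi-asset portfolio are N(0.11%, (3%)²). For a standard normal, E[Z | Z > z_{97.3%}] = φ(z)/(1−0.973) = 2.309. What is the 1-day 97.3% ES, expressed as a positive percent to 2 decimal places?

6.82%

ES = −(0.11%) + 3% × 2.309 = 6.817%.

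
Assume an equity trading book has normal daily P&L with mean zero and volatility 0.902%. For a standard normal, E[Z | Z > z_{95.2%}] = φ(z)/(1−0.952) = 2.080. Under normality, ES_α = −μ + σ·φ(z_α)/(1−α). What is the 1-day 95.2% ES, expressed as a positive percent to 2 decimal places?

ES = 0.902% × 2.080 = 1.876%.

1.88%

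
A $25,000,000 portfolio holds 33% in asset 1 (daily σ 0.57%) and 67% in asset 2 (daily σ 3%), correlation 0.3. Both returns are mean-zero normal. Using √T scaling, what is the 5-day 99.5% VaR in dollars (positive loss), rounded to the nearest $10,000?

σ_p = √(0.33²·0.57² + 0.67²·3² + 2·0.3·0.33·0.67·0.57·3) = 2.074%.
σ_{5d} = 2.074% × √5 = 4.638%.
z(99.5%) = 2.576.
VaR = 2.576 × 4.638% = 11.947%; on $25,000,000 that is $2,986,750.

$2,990,000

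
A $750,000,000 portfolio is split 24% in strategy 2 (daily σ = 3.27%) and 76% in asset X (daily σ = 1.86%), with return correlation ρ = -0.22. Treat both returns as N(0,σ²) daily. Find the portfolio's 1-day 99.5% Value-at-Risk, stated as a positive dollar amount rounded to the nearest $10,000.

σ_p² = 0.24²·3.27² + 0.76²·1.86² + 2·-0.22·0.24·0.76·3.27·1.86 = 2.1260 (%²).
σ_p = √2.1260 = 1.458%.
At 99.5%, z = 2.576.
VaR = 2.576 × 1.458% = 3.756%; on $750,000,000 that is $28,170,000.

$28,170,000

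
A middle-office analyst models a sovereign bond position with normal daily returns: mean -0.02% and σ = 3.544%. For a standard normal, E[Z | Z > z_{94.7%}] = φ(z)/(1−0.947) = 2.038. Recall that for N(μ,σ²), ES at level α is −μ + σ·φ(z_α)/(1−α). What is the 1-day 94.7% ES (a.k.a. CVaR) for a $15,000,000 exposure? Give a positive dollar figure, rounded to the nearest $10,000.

ES = −(-0.02%) + 3.544% × 2.038 = 7.243%.
On $15,000,000: 0.07243 × $15,000,000 = $1,086,450.

$1,090,000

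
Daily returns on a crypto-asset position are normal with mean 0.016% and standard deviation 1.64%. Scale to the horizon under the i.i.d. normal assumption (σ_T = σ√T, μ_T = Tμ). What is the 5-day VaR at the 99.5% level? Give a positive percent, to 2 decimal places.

9.37%

At 99.5%, z = 2.576.
σ_{5d} = 1.64% × √5 = 3.667%; μ_{5d} = 5 × 0.016% = 0.080%.
VaR = −(0.080%) + 2.576 × 3.667% = 9.366%.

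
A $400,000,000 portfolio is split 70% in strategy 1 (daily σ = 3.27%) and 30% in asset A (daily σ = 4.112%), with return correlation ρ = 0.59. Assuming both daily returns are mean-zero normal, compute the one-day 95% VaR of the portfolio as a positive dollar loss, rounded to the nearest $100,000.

σ_p² = 0.7²·3.27² + 0.3²·4.112² + 2·0.59·0.7·0.3·3.27·4.112 = 10.0933 (%²).
σ_p = √10.0933 = 3.177%.
At 95%, z = 1.645.
VaR = 1.645 × 3.177% = 5.226%; on $400,000,000 that is $20,904,000.

$20,900,000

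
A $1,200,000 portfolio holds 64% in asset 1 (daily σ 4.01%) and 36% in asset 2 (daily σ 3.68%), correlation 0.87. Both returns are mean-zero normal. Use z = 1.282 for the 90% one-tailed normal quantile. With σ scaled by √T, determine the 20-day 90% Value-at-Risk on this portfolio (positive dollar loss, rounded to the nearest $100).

σ_p = √(0.64²·4.01² + 0.36²·3.68² + 2·0.87·0.64·0.36·4.01·3.68) = 3.776%.
σ_{20d} = 3.776% × √20 = 16.887%.
VaR = 1.282 × 16.887% = 21.649%; on $1,200,000 that is $259,788.

$259,800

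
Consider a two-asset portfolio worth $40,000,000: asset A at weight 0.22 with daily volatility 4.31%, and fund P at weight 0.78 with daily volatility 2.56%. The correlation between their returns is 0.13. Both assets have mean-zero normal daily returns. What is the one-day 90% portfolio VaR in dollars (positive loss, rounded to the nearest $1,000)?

σ_p² = 0.22²·4.31² + 0.78²·2.56² + 2·0.13·0.22·0.78·4.31·2.56 = 5.3786 (%²).
σ_p = √5.3786 = 2.319%.
At 90%, z = 1.282.
VaR = 1.282 × 2.319% = 2.973%; on $40,000,000 that is $1,189,200.

$1,189,000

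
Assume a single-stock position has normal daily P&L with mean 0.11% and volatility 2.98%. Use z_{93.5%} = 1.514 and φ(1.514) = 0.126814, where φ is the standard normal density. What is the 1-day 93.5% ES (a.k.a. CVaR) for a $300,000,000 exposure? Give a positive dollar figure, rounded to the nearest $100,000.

Tail multiplier: φ(z)/(1−α) = 0.126814 / 0.065 = 1.951.
ES = −(0.11%) + 2.98% × 1.951 = 5.704%.
On $300,000,000: 0.05704 × $300,000,000 = $17,112,000.

$17,100,000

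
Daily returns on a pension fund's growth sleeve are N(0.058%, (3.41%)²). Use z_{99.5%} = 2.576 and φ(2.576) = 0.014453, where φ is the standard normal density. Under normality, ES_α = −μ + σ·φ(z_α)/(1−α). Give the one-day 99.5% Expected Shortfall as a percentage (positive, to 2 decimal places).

9.80%

Tail multiplier: φ(z)/(1−α) = 0.014453 / 0.005 = 2.891.
ES = −(0.058%) + 3.41% × 2.891 = 9.800%.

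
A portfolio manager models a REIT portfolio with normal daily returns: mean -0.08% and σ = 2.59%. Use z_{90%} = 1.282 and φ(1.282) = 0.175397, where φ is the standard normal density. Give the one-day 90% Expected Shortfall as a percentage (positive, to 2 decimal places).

4.62%

Tail multiplier: φ(z)/(1−α) = 0.175397 / 0.1 = 1.754.
ES = −(-0.08%) + 2.59% × 1.754 = 4.623%.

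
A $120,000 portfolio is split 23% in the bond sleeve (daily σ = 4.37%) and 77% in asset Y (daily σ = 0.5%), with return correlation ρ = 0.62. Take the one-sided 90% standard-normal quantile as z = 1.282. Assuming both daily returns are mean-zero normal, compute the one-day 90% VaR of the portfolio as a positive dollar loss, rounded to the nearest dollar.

$1,969

σ_p² = 0.23²·4.37² + 0.77²·0.5² + 2·0.62·0.23·0.77·4.37·0.5 = 1.6383 (%²).
σ_p = √1.6383 = 1.280%.
VaR = 1.282 × 1.280% = 1.641%; on $120,000 that is $1,969.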